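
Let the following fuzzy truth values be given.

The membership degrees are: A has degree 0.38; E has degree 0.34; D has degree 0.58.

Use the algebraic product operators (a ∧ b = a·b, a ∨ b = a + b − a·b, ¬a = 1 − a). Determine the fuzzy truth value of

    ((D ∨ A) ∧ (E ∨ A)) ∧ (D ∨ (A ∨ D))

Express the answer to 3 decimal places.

D ∨ A = a + b − a·b on (0.5800, 0.3800) = 0.7396
E ∨ A = a + b − a·b on (0.3400, 0.3800) = 0.5908
(D ∨ A) ∧ (E ∨ A) = a·b on (0.7396, 0.5908) = 0.4370
A ∨ D = a + b − a·b on (0.3800, 0.5800) = 0.7396
D ∨ (A ∨ D) = a + b − a·b on (0.5800, 0.7396) = 0.8906
((D ∨ A) ∧ (E ∨ A)) ∧ (D ∨ (A ∨ D)) = a·b on (0.4370, 0.8906) = 0.3892

0.389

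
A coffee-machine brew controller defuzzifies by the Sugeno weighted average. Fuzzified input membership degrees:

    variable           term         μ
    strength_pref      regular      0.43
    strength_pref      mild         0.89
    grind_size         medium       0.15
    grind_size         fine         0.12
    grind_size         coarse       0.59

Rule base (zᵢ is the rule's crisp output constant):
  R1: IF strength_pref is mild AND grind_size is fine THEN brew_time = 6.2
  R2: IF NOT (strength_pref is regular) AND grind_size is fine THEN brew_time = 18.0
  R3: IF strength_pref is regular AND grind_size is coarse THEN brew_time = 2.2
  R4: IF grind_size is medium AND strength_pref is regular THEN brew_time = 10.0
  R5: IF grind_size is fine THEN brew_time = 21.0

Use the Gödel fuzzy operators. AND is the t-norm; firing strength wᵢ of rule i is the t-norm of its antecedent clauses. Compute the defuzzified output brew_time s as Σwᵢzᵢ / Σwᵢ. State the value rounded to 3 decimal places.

8.372

R1 (z=6.2): mild=0.89, fine=0.12; AND[min(a, b)] → w = 0.12
R2 (z=18.0): ¬regular=1−0.43=0.57, fine=0.12; AND[min(a, b)] → w = 0.12
R3 (z=2.2): regular=0.43, coarse=0.59; AND[min(a, b)] → w = 0.43
R4 (z=10.0): medium=0.15, regular=0.43; AND[min(a, b)] → w = 0.15
R5 (z=21.0): fine=0.12 → w = 0.12
Weighted average = (0.12·6.2 + 0.12·18.0 + 0.43·2.2 + 0.15·10.0 + 0.12·21.0) / (0.12 + 0.12 + 0.43 + 0.15 + 0.12)
  = 7.8700 / 0.9400 = 8.372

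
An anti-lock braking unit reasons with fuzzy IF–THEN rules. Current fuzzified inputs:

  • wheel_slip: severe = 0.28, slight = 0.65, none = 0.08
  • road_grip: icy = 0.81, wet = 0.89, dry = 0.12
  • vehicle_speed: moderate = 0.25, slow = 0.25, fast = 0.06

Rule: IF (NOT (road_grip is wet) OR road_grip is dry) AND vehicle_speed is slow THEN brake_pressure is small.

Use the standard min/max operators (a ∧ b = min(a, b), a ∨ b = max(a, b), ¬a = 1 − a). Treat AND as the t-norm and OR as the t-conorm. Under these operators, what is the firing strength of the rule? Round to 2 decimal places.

firing strength: (¬wet=1−0.89=0.11 OR dry=0.12) = 0.12; AND[min(a, b)] with slow=0.25 → w = 0.12

0.12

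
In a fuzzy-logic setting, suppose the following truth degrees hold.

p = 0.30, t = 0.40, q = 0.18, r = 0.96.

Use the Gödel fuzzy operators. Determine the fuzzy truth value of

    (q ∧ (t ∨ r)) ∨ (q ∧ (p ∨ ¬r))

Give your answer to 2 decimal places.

t ∨ r = max(a, b) on (0.40, 0.96) = 0.96
q ∧ (t ∨ r) = min(a, b) on (0.18, 0.96) = 0.18
¬r = 1 − 0.96 = 0.04
p ∨ ¬r = max(a, b) on (0.30, 0.04) = 0.30
q ∧ (p ∨ ¬r) = min(a, b) on (0.18, 0.30) = 0.18
(q ∧ (t ∨ r)) ∨ (q ∧ (p ∨ ¬r)) = max(a, b) on (0.18, 0.18) = 0.18

0.18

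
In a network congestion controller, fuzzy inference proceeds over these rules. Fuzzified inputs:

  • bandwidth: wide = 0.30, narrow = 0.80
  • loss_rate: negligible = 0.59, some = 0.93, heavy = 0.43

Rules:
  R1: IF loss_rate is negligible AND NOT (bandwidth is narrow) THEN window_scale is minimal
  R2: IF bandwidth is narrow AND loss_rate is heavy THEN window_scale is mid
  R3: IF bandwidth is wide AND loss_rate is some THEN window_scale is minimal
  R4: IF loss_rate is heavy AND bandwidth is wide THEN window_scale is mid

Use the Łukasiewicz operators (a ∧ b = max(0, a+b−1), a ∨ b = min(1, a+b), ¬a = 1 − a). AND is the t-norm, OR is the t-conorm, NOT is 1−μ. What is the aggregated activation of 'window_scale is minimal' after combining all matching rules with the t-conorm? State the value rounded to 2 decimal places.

R1: negligible=0.59, ¬narrow=1−0.80=0.20; AND[max(0, a+b−1)] → w = 0.00
R2: narrow=0.80, heavy=0.43; AND[max(0, a+b−1)] → w = 0.23
R3: wide=0.30, some=0.93; AND[max(0, a+b−1)] → w = 0.23
R4: heavy=0.43, wide=0.30; AND[max(0, a+b−1)] → w = 0.00
Rules with consequent 'minimal': {R1, R3} → strengths 0.00, 0.23
Aggregate via t-conorm [min(1, a+b)]: 0.23

0.23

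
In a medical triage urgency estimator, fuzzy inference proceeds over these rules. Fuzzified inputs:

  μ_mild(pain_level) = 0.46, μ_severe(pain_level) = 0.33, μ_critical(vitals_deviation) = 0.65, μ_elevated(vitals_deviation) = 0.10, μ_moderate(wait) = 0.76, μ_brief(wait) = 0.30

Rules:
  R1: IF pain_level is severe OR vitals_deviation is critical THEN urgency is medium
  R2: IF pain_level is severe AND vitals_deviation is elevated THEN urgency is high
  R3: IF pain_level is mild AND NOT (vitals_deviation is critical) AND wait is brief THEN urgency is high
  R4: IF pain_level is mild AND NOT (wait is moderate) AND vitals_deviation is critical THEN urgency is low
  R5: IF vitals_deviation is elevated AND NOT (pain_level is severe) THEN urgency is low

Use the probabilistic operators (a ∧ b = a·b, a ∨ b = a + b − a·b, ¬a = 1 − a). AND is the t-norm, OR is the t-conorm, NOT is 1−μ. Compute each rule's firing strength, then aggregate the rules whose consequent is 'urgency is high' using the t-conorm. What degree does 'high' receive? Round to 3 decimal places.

0.080

R1: severe=0.33, critical=0.65; OR[a + b − a·b] → w = 0.7655
R2: severe=0.33, elevated=0.10; AND[a·b] → w = 0.0330
R3: mild=0.46, ¬critical=1−0.65=0.35, brief=0.30; AND[a·b] → w = 0.0483
R4: mild=0.46, ¬moderate=1−0.76=0.24, critical=0.65; AND[a·b] → w = 0.0718
R5: elevated=0.10, ¬severe=1−0.33=0.67; AND[a·b] → w = 0.0670
Rules with consequent 'high': {R2, R3} → strengths 0.0330, 0.0483
Aggregate via t-conorm [a + b − a·b]: 0.0797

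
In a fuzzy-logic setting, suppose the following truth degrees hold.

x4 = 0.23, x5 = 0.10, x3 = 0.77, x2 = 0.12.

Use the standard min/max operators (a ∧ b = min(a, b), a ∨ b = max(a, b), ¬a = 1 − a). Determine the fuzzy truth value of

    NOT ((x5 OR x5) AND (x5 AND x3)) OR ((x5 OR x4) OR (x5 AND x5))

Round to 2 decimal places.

0.90

x5 OR x5 = max(a, b) on (0.10, 0.10) = 0.10
x5 AND x3 = min(a, b) on (0.10, 0.77) = 0.10
(x5 OR x5) AND (x5 AND x3) = min(a, b) on (0.10, 0.10) = 0.10
NOT ((x5 OR x5) AND (x5 AND x3)) = 1 − 0.10 = 0.90
x5 OR x4 = max(a, b) on (0.10, 0.23) = 0.23
x5 AND x5 = min(a, b) on (0.10, 0.10) = 0.10
(x5 OR x4) OR (x5 AND x5) = max(a, b) on (0.23, 0.10) = 0.23
NOT ((x5 OR x5) AND (x5 AND x3)) OR ((x5 OR x4) OR (x5 AND x5)) = max(a, b) on (0.90, 0.23) = 0.90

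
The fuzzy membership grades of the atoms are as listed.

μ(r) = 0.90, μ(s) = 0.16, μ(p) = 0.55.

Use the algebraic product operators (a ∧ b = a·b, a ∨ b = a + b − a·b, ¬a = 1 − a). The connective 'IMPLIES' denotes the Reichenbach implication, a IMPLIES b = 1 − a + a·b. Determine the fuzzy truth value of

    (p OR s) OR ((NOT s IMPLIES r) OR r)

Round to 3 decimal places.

p OR s = a + b − a·b on (0.5500, 0.1600) = 0.6220
NOT s = 1 − 0.1600 = 0.8400
NOT s IMPLIES r  [Reichenbach: 1 − a + a·b] with a=0.8400, b=0.9000 → 0.9160
(NOT s IMPLIES r) OR r = a + b − a·b on (0.9160, 0.9000) = 0.9916
(p OR s) OR ((NOT s IMPLIES r) OR r) = a + b − a·b on (0.6220, 0.9916) = 0.9968

0.997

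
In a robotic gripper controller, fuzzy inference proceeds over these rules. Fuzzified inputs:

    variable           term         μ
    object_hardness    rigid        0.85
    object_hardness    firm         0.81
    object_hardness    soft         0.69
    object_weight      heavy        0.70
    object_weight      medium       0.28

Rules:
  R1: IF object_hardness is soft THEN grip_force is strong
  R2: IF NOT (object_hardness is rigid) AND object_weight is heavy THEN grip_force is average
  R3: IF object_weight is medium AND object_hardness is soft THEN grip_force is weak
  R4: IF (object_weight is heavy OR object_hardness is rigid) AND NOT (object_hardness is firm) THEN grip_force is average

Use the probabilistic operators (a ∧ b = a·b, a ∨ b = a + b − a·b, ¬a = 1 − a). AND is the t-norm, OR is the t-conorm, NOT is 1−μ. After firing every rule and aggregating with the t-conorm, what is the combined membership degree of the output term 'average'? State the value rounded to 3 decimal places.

R1: soft=0.69 → w = 0.6900
R2: ¬rigid=1−0.85=0.15, heavy=0.70; AND[a·b] → w = 0.1050
R3: medium=0.28, soft=0.69; AND[a·b] → w = 0.1932
R4: (heavy=0.70 OR rigid=0.85) = 0.9550; AND[a·b] with ¬firm=1−0.81=0.19 → w = 0.1814
Rules with consequent 'average': {R2, R4} → strengths 0.1050, 0.1814
Aggregate via t-conorm [a + b − a·b]: 0.2674

0.267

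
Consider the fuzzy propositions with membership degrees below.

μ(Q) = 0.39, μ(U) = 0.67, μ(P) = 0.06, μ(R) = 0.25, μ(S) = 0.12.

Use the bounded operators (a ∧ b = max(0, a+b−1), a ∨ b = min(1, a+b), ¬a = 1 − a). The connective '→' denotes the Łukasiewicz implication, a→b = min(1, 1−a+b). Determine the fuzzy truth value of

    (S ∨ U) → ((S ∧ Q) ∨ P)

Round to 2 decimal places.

S ∨ U = min(1, a+b) on (0.12, 0.67) = 0.79
S ∧ Q = max(0, a+b−1) on (0.12, 0.39) = 0.00
(S ∧ Q) ∨ P = min(1, a+b) on (0.00, 0.06) = 0.06
(S ∨ U) → ((S ∧ Q) ∨ P)  [Łukasiewicz: min(1, 1−a+b)] with a=0.79, b=0.06 → 0.27

0.27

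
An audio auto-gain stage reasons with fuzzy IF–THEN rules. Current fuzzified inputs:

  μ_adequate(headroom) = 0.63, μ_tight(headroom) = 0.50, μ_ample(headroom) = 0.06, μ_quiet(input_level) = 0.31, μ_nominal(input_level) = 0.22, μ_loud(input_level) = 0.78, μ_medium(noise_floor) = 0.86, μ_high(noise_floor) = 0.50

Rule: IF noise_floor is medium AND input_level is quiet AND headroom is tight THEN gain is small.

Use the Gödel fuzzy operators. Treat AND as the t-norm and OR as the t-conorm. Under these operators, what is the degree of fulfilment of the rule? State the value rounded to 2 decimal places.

0.31

firing strength: medium=0.86, quiet=0.31, tight=0.50; AND[min(a, b)] → w = 0.31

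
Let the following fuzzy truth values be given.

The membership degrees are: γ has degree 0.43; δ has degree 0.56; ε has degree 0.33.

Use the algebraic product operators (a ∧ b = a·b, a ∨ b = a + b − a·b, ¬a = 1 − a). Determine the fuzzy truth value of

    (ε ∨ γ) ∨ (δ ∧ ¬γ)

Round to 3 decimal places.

0.740

ε ∨ γ = a + b − a·b on (0.3300, 0.4300) = 0.6181
¬γ = 1 − 0.4300 = 0.5700
δ ∧ ¬γ = a·b on (0.5600, 0.5700) = 0.3192
(ε ∨ γ) ∨ (δ ∧ ¬γ) = a + b − a·b on (0.6181, 0.3192) = 0.7400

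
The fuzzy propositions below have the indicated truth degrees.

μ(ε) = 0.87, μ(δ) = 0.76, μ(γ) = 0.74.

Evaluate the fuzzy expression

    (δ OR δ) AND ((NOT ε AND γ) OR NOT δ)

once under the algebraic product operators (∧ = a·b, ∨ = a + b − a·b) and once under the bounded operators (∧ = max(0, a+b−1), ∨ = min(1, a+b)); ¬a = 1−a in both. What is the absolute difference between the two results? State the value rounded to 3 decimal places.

Under algebraic product:
  δ OR δ = a + b − a·b on (0.7600, 0.7600) = 0.9424
  NOT ε = 1 − 0.8700 = 0.1300
  NOT ε AND γ = a·b on (0.1300, 0.7400) = 0.0962
  NOT δ = 1 − 0.7600 = 0.2400
  (NOT ε AND γ) OR NOT δ = a + b − a·b on (0.0962, 0.2400) = 0.3131
  (δ OR δ) AND ((NOT ε AND γ) OR NOT δ) = a·b on (0.9424, 0.3131) = 0.2951
  → value = 0.2951
Under bounded:
  δ OR δ = min(1, a+b) on (0.76, 0.76) = 1.00
  NOT ε = 1 − 0.87 = 0.13
  NOT ε AND γ = max(0, a+b−1) on (0.13, 0.74) = 0.00
  NOT δ = 1 − 0.76 = 0.24
  (NOT ε AND γ) OR NOT δ = min(1, a+b) on (0.00, 0.24) = 0.24
  (δ OR δ) AND ((NOT ε AND γ) OR NOT δ) = max(0, a+b−1) on (1.00, 0.24) = 0.24
  → value = 0.2400
|0.2951 − 0.2400| = 0.055

0.055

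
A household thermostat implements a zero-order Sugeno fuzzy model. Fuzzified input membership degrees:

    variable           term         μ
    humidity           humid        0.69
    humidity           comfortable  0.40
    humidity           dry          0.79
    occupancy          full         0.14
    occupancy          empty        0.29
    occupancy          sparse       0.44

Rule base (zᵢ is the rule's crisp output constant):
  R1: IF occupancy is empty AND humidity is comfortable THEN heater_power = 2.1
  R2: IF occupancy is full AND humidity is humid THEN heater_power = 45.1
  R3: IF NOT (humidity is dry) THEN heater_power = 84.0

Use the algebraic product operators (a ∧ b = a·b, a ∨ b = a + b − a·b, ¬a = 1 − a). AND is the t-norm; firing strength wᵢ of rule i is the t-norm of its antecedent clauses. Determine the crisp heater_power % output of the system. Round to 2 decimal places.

R1 (z=2.1): empty=0.29, comfortable=0.40; AND[a·b] → w = 0.1160
R2 (z=45.1): full=0.14, humid=0.69; AND[a·b] → w = 0.0966
R3 (z=84.0): ¬dry=1−0.79=0.21 → w = 0.2100
Weighted average = (0.1160·2.1 + 0.0966·45.1 + 0.2100·84.0) / (0.1160 + 0.0966 + 0.2100)
  = 22.2403 / 0.4226 = 52.63

52.63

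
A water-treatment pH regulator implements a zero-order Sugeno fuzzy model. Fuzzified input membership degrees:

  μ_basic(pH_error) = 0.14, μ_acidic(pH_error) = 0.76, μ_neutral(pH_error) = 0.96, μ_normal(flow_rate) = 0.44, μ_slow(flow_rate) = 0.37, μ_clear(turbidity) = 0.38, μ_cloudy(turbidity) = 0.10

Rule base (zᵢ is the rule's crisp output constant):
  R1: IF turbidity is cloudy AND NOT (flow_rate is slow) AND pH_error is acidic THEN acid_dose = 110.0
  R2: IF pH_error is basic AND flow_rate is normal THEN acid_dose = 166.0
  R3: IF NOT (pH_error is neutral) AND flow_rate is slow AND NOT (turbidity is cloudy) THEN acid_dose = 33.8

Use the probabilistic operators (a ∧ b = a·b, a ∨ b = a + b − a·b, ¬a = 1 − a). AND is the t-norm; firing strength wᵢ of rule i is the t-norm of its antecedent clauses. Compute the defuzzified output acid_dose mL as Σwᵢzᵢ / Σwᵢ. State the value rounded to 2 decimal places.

129.83

R1 (z=110.0): cloudy=0.10, ¬slow=1−0.37=0.63, acidic=0.76; AND[a·b] → w = 0.0479
R2 (z=166.0): basic=0.14, normal=0.44; AND[a·b] → w = 0.0616
R3 (z=33.8): ¬neutral=1−0.96=0.04, slow=0.37, ¬cloudy=1−0.10=0.90; AND[a·b] → w = 0.0133
Weighted average = (0.0479·110.0 + 0.0616·166.0 + 0.0133·33.8) / (0.0479 + 0.0616 + 0.0133)
  = 15.9426 / 0.1228 = 129.83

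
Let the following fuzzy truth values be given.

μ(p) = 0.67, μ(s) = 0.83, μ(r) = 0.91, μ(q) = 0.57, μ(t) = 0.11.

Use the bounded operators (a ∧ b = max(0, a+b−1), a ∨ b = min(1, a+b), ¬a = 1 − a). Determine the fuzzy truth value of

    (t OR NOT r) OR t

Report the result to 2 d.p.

0.31

NOT r = 1 − 0.91 = 0.09
t OR NOT r = min(1, a+b) on (0.11, 0.09) = 0.20
(t OR NOT r) OR t = min(1, a+b) on (0.20, 0.11) = 0.31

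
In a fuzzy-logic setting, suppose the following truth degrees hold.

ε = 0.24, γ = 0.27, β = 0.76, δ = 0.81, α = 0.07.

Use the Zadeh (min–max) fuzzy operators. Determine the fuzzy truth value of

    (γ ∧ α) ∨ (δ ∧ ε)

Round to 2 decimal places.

0.24

γ ∧ α = min(a, b) on (0.27, 0.07) = 0.07
δ ∧ ε = min(a, b) on (0.81, 0.24) = 0.24
(γ ∧ α) ∨ (δ ∧ ε) = max(a, b) on (0.07, 0.24) = 0.24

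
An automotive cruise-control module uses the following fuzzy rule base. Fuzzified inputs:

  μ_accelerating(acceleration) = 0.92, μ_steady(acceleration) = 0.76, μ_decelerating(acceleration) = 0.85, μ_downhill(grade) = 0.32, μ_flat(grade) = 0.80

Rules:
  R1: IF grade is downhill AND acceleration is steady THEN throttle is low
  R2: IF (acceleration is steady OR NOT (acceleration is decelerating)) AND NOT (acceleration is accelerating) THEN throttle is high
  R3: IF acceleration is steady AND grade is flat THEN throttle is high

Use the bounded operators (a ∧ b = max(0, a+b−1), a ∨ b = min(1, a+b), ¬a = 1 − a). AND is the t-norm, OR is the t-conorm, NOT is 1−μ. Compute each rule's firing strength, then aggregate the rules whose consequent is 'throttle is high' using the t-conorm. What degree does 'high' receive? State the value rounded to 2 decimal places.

0.56

R1: downhill=0.32, steady=0.76; AND[max(0, a+b−1)] → w = 0.08
R2: (steady=0.76 OR ¬decelerating=1−0.85=0.15) = 0.91; AND[max(0, a+b−1)] with ¬accelerating=1−0.92=0.08 → w = 0.00
R3: steady=0.76, flat=0.80; AND[max(0, a+b−1)] → w = 0.56
Rules with consequent 'high': {R2, R3} → strengths 0.00, 0.56
Aggregate via t-conorm [min(1, a+b)]: 0.56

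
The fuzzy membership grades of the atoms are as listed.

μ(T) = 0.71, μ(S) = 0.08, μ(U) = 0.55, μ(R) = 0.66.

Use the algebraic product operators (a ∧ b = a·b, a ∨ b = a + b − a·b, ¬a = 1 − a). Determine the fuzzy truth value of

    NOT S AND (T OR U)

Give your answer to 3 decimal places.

NOT S = 1 − 0.0800 = 0.9200
T OR U = a + b − a·b on (0.7100, 0.5500) = 0.8695
NOT S AND (T OR U) = a·b on (0.9200, 0.8695) = 0.7999

0.800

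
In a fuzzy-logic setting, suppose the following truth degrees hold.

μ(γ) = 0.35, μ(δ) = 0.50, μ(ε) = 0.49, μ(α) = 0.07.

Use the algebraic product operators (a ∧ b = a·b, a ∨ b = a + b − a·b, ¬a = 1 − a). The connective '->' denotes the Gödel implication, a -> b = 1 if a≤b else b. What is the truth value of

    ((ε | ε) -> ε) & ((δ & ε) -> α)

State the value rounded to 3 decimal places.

0.034

ε | ε = a + b − a·b on (0.4900, 0.4900) = 0.7399
(ε | ε) -> ε  [Gödel: 1 if a≤b else b] with a=0.7399, b=0.4900 → 0.4900
δ & ε = a·b on (0.5000, 0.4900) = 0.2450
(δ & ε) -> α  [Gödel: 1 if a≤b else b] with a=0.2450, b=0.0700 → 0.0700
((ε | ε) -> ε) & ((δ & ε) -> α) = a·b on (0.4900, 0.0700) = 0.0343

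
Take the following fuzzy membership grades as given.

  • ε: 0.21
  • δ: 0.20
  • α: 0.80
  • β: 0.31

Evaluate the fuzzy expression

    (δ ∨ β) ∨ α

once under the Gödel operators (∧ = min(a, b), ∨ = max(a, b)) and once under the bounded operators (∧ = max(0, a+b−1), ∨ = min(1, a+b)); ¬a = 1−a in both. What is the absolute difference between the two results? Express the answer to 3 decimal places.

0.200

Under Gödel:
  δ ∨ β = max(a, b) on (0.20, 0.31) = 0.31
  (δ ∨ β) ∨ α = max(a, b) on (0.31, 0.80) = 0.80
  → value = 0.8000
Under bounded:
  δ ∨ β = min(1, a+b) on (0.20, 0.31) = 0.51
  (δ ∨ β) ∨ α = min(1, a+b) on (0.51, 0.80) = 1.00
  → value = 1.0000
|0.8000 − 1.0000| = 0.200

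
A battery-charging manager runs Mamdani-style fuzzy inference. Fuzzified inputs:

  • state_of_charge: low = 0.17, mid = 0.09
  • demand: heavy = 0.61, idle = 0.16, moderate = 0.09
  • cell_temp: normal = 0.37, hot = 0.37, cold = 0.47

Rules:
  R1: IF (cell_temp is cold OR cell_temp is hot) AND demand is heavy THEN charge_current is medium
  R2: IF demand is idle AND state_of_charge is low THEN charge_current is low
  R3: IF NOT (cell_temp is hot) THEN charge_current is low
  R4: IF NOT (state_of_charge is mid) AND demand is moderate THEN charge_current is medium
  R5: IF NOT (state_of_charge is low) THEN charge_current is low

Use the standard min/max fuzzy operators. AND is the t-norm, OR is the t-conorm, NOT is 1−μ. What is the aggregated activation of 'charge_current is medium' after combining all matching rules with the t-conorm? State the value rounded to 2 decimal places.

0.47

R1: (cold=0.47 OR hot=0.37) = 0.47; AND[min(a, b)] with heavy=0.61 → w = 0.47
R2: idle=0.16, low=0.17; AND[min(a, b)] → w = 0.16
R3: ¬hot=1−0.37=0.63 → w = 0.63
R4: ¬mid=1−0.09=0.91, moderate=0.09; AND[min(a, b)] → w = 0.09
R5: ¬low=1−0.17=0.83 → w = 0.83
Rules with consequent 'medium': {R1, R4} → strengths 0.47, 0.09
Aggregate via t-conorm [max(a, b)]: 0.47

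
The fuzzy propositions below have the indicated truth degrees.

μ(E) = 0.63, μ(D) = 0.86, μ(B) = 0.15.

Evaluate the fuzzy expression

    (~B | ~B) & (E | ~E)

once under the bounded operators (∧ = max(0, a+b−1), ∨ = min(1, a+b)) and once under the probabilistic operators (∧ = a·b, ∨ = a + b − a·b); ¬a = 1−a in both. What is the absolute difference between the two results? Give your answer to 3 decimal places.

Under bounded:
  ~B = 1 − 0.15 = 0.85
  ~B = 1 − 0.15 = 0.85
  ~B | ~B = min(1, a+b) on (0.85, 0.85) = 1.00
  ~E = 1 − 0.63 = 0.37
  E | ~E = min(1, a+b) on (0.63, 0.37) = 1.00
  (~B | ~B) & (E | ~E) = max(0, a+b−1) on (1.00, 1.00) = 1.00
  → value = 1.0000
Under probabilistic:
  ~B = 1 − 0.1500 = 0.8500
  ~B = 1 − 0.1500 = 0.8500
  ~B | ~B = a + b − a·b on (0.8500, 0.8500) = 0.9775
  ~E = 1 − 0.6300 = 0.3700
  E | ~E = a + b − a·b on (0.6300, 0.3700) = 0.7669
  (~B | ~B) & (E | ~E) = a·b on (0.9775, 0.7669) = 0.7496
  → value = 0.7496
|1.0000 − 0.7496| = 0.250

0.250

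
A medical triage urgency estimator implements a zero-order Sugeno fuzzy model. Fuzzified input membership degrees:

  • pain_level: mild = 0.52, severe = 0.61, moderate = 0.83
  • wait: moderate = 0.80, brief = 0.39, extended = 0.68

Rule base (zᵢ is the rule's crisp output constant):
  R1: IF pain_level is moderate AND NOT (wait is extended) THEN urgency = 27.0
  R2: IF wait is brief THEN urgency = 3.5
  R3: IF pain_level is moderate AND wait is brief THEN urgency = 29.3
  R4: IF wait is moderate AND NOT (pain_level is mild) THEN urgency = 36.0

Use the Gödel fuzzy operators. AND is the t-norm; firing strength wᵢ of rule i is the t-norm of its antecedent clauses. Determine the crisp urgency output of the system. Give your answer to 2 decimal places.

24.50

R1 (z=27.0): moderate=0.83, ¬extended=1−0.68=0.32; AND[min(a, b)] → w = 0.32
R2 (z=3.5): brief=0.39 → w = 0.39
R3 (z=29.3): moderate=0.83, brief=0.39; AND[min(a, b)] → w = 0.39
R4 (z=36.0): moderate=0.80, ¬mild=1−0.52=0.48; AND[min(a, b)] → w = 0.48
Weighted average = (0.32·27.0 + 0.39·3.5 + 0.39·29.3 + 0.48·36.0) / (0.32 + 0.39 + 0.39 + 0.48)
  = 38.7120 / 1.5800 = 24.50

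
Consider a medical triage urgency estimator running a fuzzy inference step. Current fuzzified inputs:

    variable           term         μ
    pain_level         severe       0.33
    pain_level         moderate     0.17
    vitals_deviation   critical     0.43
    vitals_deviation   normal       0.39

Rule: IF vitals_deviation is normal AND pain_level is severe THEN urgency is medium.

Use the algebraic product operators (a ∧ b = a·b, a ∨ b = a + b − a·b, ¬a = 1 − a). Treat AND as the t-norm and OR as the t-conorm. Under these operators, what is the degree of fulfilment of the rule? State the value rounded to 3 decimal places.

0.129

firing strength: normal=0.39, severe=0.33; AND[a·b] → w = 0.1287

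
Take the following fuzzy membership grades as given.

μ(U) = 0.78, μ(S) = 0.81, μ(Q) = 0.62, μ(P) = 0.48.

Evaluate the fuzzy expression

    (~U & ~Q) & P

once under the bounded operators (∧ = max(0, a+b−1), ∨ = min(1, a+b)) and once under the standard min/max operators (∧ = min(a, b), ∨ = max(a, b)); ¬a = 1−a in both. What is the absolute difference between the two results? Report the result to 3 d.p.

Under bounded:
  ~U = 1 − 0.78 = 0.22
  ~Q = 1 − 0.62 = 0.38
  ~U & ~Q = max(0, a+b−1) on (0.22, 0.38) = 0.00
  (~U & ~Q) & P = max(0, a+b−1) on (0.00, 0.48) = 0.00
  → value = 0.0000
Under standard min/max:
  ~U = 1 − 0.78 = 0.22
  ~Q = 1 − 0.62 = 0.38
  ~U & ~Q = min(a, b) on (0.22, 0.38) = 0.22
  (~U & ~Q) & P = min(a, b) on (0.22, 0.48) = 0.22
  → value = 0.2200
|0.0000 − 0.2200| = 0.220

0.220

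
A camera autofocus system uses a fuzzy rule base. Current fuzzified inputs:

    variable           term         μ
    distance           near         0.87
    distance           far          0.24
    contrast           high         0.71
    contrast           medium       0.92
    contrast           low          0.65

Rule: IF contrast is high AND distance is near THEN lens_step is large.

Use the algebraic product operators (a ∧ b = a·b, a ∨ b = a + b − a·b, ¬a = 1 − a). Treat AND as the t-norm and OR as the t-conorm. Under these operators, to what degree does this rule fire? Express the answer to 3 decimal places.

firing strength: high=0.71, near=0.87; AND[a·b] → w = 0.6177

0.618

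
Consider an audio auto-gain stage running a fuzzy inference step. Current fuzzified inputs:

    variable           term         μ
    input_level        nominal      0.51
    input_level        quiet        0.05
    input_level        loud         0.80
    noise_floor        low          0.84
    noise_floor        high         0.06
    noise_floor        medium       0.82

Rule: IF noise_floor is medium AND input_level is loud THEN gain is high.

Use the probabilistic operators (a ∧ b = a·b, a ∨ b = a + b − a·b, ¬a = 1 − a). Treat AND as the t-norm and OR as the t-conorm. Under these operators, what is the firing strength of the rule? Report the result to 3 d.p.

0.656

firing strength: medium=0.82, loud=0.80; AND[a·b] → w = 0.6560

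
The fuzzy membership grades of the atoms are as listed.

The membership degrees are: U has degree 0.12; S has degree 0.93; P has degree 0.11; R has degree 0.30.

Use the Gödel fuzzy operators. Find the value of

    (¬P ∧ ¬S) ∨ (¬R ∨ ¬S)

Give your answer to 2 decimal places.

¬P = 1 − 0.11 = 0.89
¬S = 1 − 0.93 = 0.07
¬P ∧ ¬S = min(a, b) on (0.89, 0.07) = 0.07
¬R = 1 − 0.30 = 0.70
¬S = 1 − 0.93 = 0.07
¬R ∨ ¬S = max(a, b) on (0.70, 0.07) = 0.70
(¬P ∧ ¬S) ∨ (¬R ∨ ¬S) = max(a, b) on (0.07, 0.70) = 0.70

0.70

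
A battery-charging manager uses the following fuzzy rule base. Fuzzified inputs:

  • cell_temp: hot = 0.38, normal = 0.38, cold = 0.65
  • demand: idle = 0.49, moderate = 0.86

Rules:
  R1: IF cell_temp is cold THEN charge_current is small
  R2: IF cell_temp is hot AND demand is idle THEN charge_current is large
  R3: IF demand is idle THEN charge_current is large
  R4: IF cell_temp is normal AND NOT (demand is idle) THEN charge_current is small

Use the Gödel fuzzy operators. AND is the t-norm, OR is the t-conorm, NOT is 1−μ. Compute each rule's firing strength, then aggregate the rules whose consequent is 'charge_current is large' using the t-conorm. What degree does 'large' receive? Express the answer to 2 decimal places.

0.49

R1: cold=0.65 → w = 0.65
R2: hot=0.38, idle=0.49; AND[min(a, b)] → w = 0.38
R3: idle=0.49 → w = 0.49
R4: normal=0.38, ¬idle=1−0.49=0.51; AND[min(a, b)] → w = 0.38
Rules with consequent 'large': {R2, R3} → strengths 0.38, 0.49
Aggregate via t-conorm [max(a, b)]: 0.49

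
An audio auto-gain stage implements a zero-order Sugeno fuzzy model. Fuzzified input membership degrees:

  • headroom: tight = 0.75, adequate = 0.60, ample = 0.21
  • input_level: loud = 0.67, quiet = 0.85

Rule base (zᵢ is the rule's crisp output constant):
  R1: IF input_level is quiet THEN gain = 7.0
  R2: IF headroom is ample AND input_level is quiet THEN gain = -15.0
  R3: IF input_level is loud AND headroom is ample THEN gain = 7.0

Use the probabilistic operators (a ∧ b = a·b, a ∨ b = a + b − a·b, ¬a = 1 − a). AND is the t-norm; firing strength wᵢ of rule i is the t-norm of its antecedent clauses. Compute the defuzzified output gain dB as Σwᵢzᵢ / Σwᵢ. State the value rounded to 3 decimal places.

R1 (z=7.0): quiet=0.85 → w = 0.8500
R2 (z=-15.0): ample=0.21, quiet=0.85; AND[a·b] → w = 0.1785
R3 (z=7.0): loud=0.67, ample=0.21; AND[a·b] → w = 0.1407
Weighted average = (0.8500·7.0 + 0.1785·-15.0 + 0.1407·7.0) / (0.8500 + 0.1785 + 0.1407)
  = 4.2574 / 1.1692 = 3.641

3.641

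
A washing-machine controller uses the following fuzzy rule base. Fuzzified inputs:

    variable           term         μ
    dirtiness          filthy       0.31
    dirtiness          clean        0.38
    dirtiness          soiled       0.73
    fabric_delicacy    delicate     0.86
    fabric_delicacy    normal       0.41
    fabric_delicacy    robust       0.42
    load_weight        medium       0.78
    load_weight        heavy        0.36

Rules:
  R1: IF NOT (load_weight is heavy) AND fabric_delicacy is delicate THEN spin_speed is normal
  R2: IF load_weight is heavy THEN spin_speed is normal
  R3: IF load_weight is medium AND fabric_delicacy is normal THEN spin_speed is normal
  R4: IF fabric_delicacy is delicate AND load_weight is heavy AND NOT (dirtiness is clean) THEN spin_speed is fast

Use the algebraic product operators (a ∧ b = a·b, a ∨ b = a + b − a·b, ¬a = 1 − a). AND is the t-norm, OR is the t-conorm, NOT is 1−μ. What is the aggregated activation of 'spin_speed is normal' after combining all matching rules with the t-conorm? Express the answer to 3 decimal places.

R1: ¬heavy=1−0.36=0.64, delicate=0.86; AND[a·b] → w = 0.5504
R2: heavy=0.36 → w = 0.3600
R3: medium=0.78, normal=0.41; AND[a·b] → w = 0.3198
R4: delicate=0.86, heavy=0.36, ¬clean=1−0.38=0.62; AND[a·b] → w = 0.1920
Rules with consequent 'normal': {R1, R2, R3} → strengths 0.5504, 0.3600, 0.3198
Aggregate via t-conorm [a + b − a·b]: 0.8043

0.804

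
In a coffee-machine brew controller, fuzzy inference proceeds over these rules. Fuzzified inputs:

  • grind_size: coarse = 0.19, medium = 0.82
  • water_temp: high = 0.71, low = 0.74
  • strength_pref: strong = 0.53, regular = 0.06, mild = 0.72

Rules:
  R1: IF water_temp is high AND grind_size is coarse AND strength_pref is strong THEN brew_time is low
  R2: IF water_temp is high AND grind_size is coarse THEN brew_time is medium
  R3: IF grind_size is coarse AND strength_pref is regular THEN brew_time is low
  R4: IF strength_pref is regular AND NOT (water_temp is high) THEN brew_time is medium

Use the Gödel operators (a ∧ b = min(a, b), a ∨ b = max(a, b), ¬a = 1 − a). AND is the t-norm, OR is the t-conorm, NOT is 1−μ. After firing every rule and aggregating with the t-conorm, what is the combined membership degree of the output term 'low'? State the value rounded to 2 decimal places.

0.19

R1: high=0.71, coarse=0.19, strong=0.53; AND[min(a, b)] → w = 0.19
R2: high=0.71, coarse=0.19; AND[min(a, b)] → w = 0.19
R3: coarse=0.19, regular=0.06; AND[min(a, b)] → w = 0.06
R4: regular=0.06, ¬high=1−0.71=0.29; AND[min(a, b)] → w = 0.06
Rules with consequent 'low': {R1, R3} → strengths 0.19, 0.06
Aggregate via t-conorm [max(a, b)]: 0.19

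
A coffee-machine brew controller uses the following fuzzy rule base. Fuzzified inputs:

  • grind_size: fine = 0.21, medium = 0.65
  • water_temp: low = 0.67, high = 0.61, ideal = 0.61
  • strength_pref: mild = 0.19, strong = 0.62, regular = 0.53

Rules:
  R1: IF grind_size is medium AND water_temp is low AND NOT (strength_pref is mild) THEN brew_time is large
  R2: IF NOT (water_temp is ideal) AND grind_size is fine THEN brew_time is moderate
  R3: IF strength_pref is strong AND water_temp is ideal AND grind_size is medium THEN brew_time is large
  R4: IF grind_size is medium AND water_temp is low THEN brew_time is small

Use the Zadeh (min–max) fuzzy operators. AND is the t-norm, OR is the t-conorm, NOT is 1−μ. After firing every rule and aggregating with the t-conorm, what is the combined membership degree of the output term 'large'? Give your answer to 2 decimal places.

0.65

R1: medium=0.65, low=0.67, ¬mild=1−0.19=0.81; AND[min(a, b)] → w = 0.65
R2: ¬ideal=1−0.61=0.39, fine=0.21; AND[min(a, b)] → w = 0.21
R3: strong=0.62, ideal=0.61, medium=0.65; AND[min(a, b)] → w = 0.61
R4: medium=0.65, low=0.67; AND[min(a, b)] → w = 0.65
Rules with consequent 'large': {R1, R3} → strengths 0.65, 0.61
Aggregate via t-conorm [max(a, b)]: 0.65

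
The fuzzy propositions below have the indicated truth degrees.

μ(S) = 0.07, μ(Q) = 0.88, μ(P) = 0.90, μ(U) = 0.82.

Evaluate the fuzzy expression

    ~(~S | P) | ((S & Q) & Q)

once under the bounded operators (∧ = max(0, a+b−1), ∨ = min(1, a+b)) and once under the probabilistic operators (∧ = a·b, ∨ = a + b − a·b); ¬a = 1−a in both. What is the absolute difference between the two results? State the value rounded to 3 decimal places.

Under bounded:
  ~S = 1 − 0.07 = 0.93
  ~S | P = min(1, a+b) on (0.93, 0.90) = 1.00
  ~(~S | P) = 1 − 1.00 = 0.00
  S & Q = max(0, a+b−1) on (0.07, 0.88) = 0.00
  (S & Q) & Q = max(0, a+b−1) on (0.00, 0.88) = 0.00
  ~(~S | P) | ((S & Q) & Q) = min(1, a+b) on (0.00, 0.00) = 0.00
  → value = 0.0000
Under probabilistic:
  ~S = 1 − 0.0700 = 0.9300
  ~S | P = a + b − a·b on (0.9300, 0.9000) = 0.9930
  ~(~S | P) = 1 − 0.9930 = 0.0070
  S & Q = a·b on (0.0700, 0.8800) = 0.0616
  (S & Q) & Q = a·b on (0.0616, 0.8800) = 0.0542
  ~(~S | P) | ((S & Q) & Q) = a + b − a·b on (0.0070, 0.0542) = 0.0608
  → value = 0.0608
|0.0000 − 0.0608| = 0.061

0.061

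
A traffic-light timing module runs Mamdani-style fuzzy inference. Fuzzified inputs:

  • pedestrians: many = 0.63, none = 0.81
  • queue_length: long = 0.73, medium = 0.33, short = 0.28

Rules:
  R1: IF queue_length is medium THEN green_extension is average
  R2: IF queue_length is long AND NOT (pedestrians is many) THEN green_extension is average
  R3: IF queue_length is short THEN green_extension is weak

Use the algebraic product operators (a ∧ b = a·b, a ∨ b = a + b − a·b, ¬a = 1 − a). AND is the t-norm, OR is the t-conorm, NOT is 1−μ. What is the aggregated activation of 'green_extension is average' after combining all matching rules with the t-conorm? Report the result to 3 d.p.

R1: medium=0.33 → w = 0.3300
R2: long=0.73, ¬many=1−0.63=0.37; AND[a·b] → w = 0.2701
R3: short=0.28 → w = 0.2800
Rules with consequent 'average': {R1, R2} → strengths 0.3300, 0.2701
Aggregate via t-conorm [a + b − a·b]: 0.5110

0.511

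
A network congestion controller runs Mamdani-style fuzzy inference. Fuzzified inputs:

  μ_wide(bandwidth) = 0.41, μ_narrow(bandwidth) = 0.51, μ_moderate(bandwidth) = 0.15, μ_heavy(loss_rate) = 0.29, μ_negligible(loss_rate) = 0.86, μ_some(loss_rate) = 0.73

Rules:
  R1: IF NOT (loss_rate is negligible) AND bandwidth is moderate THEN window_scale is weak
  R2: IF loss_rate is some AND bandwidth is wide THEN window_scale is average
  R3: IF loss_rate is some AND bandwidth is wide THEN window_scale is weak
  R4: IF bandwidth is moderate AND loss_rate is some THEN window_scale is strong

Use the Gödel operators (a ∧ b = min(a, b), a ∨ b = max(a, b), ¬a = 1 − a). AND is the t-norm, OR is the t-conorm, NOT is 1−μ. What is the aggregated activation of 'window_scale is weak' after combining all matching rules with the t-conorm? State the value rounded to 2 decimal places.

0.41

R1: ¬negligible=1−0.86=0.14, moderate=0.15; AND[min(a, b)] → w = 0.14
R2: some=0.73, wide=0.41; AND[min(a, b)] → w = 0.41
R3: some=0.73, wide=0.41; AND[min(a, b)] → w = 0.41
R4: moderate=0.15, some=0.73; AND[min(a, b)] → w = 0.15
Rules with consequent 'weak': {R1, R3} → strengths 0.14, 0.41
Aggregate via t-conorm [max(a, b)]: 0.41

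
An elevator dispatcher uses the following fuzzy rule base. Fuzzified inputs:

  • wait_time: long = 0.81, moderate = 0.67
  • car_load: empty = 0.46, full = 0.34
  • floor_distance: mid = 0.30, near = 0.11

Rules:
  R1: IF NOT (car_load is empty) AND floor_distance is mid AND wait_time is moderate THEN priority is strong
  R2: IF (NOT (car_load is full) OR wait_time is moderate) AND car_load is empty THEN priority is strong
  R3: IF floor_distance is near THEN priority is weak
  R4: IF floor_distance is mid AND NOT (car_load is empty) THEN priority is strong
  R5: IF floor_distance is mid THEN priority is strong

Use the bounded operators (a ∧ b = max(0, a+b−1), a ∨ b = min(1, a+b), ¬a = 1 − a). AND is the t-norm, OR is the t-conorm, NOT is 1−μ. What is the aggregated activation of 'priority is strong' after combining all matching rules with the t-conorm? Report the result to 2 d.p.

R1: ¬empty=1−0.46=0.54, mid=0.30, moderate=0.67; AND[max(0, a+b−1)] → w = 0.00
R2: (¬full=1−0.34=0.66 OR moderate=0.67) = 1.00; AND[max(0, a+b−1)] with empty=0.46 → w = 0.46
R3: near=0.11 → w = 0.11
R4: mid=0.30, ¬empty=1−0.46=0.54; AND[max(0, a+b−1)] → w = 0.00
R5: mid=0.30 → w = 0.30
Rules with consequent 'strong': {R1, R2, R4, R5} → strengths 0.00, 0.46, 0.00, 0.30
Aggregate via t-conorm [min(1, a+b)]: 0.76

0.76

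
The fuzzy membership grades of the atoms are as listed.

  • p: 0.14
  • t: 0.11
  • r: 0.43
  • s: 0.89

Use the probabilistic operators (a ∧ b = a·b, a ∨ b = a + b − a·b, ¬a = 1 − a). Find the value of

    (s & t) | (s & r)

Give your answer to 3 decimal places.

s & t = a·b on (0.8900, 0.1100) = 0.0979
s & r = a·b on (0.8900, 0.4300) = 0.3827
(s & t) | (s & r) = a + b − a·b on (0.0979, 0.3827) = 0.4431

0.443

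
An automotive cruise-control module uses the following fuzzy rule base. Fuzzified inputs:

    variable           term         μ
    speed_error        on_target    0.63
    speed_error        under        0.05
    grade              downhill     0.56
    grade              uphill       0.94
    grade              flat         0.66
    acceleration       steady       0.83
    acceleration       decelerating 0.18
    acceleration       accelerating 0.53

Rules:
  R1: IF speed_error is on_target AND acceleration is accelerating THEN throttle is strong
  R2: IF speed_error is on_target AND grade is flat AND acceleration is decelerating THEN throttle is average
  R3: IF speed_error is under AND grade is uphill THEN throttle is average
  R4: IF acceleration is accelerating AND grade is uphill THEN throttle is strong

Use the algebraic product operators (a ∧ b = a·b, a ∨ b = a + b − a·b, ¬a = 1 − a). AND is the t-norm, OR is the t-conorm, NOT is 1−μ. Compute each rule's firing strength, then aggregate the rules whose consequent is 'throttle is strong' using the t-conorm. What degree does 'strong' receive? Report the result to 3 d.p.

R1: on_target=0.63, accelerating=0.53; AND[a·b] → w = 0.3339
R2: on_target=0.63, flat=0.66, decelerating=0.18; AND[a·b] → w = 0.0748
R3: under=0.05, uphill=0.94; AND[a·b] → w = 0.0470
R4: accelerating=0.53, uphill=0.94; AND[a·b] → w = 0.4982
Rules with consequent 'strong': {R1, R4} → strengths 0.3339, 0.4982
Aggregate via t-conorm [a + b − a·b]: 0.6658

0.666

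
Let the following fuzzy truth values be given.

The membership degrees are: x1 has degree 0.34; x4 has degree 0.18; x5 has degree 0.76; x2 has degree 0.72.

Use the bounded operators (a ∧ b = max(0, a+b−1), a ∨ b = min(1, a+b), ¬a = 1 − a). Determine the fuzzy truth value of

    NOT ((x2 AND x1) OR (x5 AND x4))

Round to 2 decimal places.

0.94

x2 AND x1 = max(0, a+b−1) on (0.72, 0.34) = 0.06
x5 AND x4 = max(0, a+b−1) on (0.76, 0.18) = 0.00
(x2 AND x1) OR (x5 AND x4) = min(1, a+b) on (0.06, 0.00) = 0.06
NOT ((x2 AND x1) OR (x5 AND x4)) = 1 − 0.06 = 0.94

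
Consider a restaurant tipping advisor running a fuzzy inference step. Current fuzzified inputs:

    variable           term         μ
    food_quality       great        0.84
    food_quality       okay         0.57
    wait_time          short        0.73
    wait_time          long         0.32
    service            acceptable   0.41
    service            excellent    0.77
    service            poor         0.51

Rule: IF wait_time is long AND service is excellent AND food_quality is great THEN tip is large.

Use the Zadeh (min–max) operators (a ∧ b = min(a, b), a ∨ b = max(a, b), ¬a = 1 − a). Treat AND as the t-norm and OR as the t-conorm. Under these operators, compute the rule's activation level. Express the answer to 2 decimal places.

0.32

firing strength: long=0.32, excellent=0.77, great=0.84; AND[min(a, b)] → w = 0.32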